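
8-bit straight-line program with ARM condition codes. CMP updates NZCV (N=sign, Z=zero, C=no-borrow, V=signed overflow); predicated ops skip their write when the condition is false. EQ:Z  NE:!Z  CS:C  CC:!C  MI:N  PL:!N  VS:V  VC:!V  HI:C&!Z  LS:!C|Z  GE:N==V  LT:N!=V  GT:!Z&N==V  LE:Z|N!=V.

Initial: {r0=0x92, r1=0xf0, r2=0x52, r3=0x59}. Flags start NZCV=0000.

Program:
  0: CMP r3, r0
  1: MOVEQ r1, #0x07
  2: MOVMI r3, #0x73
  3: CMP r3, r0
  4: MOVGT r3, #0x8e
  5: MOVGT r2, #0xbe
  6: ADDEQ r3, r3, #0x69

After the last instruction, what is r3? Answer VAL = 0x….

0: ✓ CMP  NZCV=1001
1: · MOVEQ
2: ✓ MOVMI  r3←0x73
3: ✓ CMP  NZCV=1001
4: ✓ MOVGT  r3←0x8e
5: ✓ MOVGT  r2←0xbe
6: · ADDEQ

VAL = 0x8e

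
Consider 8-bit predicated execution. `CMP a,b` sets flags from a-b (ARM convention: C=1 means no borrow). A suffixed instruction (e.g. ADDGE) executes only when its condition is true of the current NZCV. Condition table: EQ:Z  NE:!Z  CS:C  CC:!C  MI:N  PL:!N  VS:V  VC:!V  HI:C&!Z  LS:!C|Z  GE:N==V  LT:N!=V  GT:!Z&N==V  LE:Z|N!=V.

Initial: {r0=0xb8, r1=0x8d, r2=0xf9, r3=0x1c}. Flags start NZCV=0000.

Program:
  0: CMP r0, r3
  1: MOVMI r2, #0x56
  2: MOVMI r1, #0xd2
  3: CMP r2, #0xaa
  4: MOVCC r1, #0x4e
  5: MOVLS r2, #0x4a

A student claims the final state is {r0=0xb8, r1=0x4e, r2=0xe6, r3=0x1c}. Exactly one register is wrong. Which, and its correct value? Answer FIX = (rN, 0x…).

FIX = (r2, 0x4a)

0: ✓ CMP  NZCV=1010
1: ✓ MOVMI  r2←0x56
2: ✓ MOVMI  r1←0xd2
3: ✓ CMP  NZCV=1001
4: ✓ MOVCC  r1←0x4e
5: ✓ MOVLS  r2←0x4a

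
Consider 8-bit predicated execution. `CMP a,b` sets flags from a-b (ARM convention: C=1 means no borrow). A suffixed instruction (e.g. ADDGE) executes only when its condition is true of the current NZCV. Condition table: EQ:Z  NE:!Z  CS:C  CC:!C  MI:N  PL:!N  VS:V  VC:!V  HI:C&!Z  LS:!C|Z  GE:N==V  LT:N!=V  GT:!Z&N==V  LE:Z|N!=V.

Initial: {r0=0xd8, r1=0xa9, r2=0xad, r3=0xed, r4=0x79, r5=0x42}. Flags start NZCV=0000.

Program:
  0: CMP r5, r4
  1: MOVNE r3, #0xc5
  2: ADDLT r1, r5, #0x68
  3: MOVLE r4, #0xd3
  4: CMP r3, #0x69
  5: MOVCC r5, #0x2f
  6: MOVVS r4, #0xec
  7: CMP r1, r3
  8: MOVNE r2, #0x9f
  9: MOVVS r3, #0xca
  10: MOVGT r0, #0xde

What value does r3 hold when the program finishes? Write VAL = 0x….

VAL = 0xc5

0: ✓ CMP  NZCV=1000
1: ✓ MOVNE  r3←0xc5
2: ✓ ADDLT  r1←0xaa
3: ✓ MOVLE  r4←0xd3
4: ✓ CMP  NZCV=0011
5: · MOVCC
6: ✓ MOVVS  r4←0xec
7: ✓ CMP  NZCV=1000
8: ✓ MOVNE  r2←0x9f
9: · MOVVS
10: · MOVGT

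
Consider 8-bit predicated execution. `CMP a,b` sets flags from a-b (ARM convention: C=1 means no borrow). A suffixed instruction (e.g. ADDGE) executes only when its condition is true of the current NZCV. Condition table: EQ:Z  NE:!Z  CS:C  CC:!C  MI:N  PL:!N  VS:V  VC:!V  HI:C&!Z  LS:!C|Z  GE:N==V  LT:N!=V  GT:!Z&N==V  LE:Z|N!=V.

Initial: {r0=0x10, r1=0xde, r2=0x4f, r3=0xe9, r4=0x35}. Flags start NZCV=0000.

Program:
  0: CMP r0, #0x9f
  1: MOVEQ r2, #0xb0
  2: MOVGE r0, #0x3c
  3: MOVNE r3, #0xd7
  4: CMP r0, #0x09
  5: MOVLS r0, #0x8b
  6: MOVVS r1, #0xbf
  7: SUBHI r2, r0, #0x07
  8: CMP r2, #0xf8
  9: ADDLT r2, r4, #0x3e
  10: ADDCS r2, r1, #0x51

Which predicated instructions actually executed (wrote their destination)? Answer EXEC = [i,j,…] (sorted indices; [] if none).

EXEC = [2,3,7]

[0] flags=0000 → (cmp)
[1] flags=0000 EQ?F → skip
[2] flags=0000 GE?T → r0=0x3c
[3] flags=0000 NE?T → r3=0xd7
[4] flags=0010 → (cmp)
[5] flags=0010 LS?F → skip
[6] flags=0010 VS?F → skip
[7] flags=0010 HI?T → r2=0x35
[8] flags=0000 → (cmp)
[9] flags=0000 LT?F → skip
[10] flags=0000 CS?F → skip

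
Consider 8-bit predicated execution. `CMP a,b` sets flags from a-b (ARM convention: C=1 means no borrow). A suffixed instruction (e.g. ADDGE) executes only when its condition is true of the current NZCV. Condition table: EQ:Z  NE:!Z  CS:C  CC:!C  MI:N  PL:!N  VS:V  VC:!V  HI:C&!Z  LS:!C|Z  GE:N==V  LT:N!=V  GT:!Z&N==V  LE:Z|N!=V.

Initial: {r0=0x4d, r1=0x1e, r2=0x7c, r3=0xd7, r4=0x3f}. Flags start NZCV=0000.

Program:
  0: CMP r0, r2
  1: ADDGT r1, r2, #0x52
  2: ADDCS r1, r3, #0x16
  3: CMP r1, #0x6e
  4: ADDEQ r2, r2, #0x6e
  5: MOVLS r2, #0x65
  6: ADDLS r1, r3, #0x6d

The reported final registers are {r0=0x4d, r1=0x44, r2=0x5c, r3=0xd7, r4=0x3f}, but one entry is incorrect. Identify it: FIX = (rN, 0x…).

0: ✓ CMP  NZCV=1000
1: · ADDGT
2: · ADDCS
3: ✓ CMP  NZCV=1000
4: · ADDEQ
5: ✓ MOVLS  r2←0x65
6: ✓ ADDLS  r1←0x44

FIX = (r2, 0x65)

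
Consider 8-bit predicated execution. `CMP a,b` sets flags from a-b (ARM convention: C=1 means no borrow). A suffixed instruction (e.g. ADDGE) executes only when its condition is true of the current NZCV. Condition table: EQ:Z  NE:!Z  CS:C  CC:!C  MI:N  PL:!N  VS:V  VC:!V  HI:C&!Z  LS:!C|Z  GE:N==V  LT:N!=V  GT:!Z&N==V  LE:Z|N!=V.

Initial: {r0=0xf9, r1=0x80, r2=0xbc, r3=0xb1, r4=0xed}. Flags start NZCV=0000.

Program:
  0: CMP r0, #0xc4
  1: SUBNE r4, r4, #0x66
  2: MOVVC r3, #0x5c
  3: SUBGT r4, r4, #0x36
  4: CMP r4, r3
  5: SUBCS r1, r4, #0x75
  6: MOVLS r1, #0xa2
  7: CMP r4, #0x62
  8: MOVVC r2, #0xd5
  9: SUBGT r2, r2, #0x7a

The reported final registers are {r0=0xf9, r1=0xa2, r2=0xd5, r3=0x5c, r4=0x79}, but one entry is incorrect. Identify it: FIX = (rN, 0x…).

FIX = (r4, 0x51)

[0] flags=0010 → (cmp)
[1] flags=0010 NE?T → r4=0x87
[2] flags=0010 VC?T → r3=0x5c
[3] flags=0010 GT?T → r4=0x51
[4] flags=1000 → (cmp)
[5] flags=1000 CS?F → skip
[6] flags=1000 LS?T → r1=0xa2
[7] flags=1000 → (cmp)
[8] flags=1000 VC?T → r2=0xd5
[9] flags=1000 GT?F → skip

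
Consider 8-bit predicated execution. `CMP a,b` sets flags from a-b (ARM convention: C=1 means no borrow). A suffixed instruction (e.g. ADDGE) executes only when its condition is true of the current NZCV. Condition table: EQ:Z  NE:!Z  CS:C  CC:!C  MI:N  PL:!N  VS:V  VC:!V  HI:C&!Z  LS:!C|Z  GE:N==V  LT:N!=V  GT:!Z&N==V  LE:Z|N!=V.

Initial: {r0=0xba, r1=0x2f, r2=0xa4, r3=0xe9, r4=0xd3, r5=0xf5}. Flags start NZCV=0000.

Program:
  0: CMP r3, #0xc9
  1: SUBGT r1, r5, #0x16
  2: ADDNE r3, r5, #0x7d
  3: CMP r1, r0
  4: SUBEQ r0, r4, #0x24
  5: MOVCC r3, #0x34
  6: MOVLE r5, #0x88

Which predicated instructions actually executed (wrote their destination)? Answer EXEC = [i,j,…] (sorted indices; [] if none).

EXEC = [1,2]

0: ✓ CMP  NZCV=0010
1: ✓ SUBGT  r1←0xdf
2: ✓ ADDNE  r3←0x72
3: ✓ CMP  NZCV=0010
4: · SUBEQ
5: · MOVCC
6: · MOVLE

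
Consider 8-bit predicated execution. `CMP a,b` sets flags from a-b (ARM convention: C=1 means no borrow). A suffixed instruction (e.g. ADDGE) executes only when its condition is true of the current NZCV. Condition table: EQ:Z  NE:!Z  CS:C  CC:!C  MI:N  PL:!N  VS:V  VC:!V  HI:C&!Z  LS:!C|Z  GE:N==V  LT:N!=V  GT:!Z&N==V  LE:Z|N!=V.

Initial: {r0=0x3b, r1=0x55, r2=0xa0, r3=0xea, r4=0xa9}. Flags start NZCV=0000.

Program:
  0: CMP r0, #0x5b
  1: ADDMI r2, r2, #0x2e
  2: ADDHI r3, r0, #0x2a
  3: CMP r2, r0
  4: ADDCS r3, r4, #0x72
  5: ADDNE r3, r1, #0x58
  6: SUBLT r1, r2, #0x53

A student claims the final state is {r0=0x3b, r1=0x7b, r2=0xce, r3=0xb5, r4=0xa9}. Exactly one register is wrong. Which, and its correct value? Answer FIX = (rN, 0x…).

FIX = (r3, 0xad)

[0] flags=1000 → (cmp)
[1] flags=1000 MI?T → r2=0xce
[2] flags=1000 HI?F → skip
[3] flags=1010 → (cmp)
[4] flags=1010 CS?T → r3=0x1b
[5] flags=1010 NE?T → r3=0xad
[6] flags=1010 LT?T → r1=0x7b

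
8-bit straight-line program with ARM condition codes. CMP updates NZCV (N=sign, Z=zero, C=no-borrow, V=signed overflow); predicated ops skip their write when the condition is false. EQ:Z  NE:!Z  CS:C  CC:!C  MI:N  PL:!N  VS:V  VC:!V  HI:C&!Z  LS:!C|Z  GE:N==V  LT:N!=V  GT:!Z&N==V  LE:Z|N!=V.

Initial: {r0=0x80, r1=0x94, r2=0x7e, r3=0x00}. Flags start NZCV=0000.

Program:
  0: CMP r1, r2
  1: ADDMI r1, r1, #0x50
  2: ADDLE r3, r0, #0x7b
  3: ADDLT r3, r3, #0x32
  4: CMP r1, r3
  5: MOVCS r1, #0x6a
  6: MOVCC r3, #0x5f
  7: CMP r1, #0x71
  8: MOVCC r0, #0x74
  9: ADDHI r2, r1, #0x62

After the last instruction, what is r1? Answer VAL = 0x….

VAL = 0x6a

[0] flags=0011 → (cmp)
[1] flags=0011 MI?F → skip
[2] flags=0011 LE?T → r3=0xfb
[3] flags=0011 LT?T → r3=0x2d
[4] flags=0011 → (cmp)
[5] flags=0011 CS?T → r1=0x6a
[6] flags=0011 CC?F → skip
[7] flags=1000 → (cmp)
[8] flags=1000 CC?T → r0=0x74
[9] flags=1000 HI?F → skip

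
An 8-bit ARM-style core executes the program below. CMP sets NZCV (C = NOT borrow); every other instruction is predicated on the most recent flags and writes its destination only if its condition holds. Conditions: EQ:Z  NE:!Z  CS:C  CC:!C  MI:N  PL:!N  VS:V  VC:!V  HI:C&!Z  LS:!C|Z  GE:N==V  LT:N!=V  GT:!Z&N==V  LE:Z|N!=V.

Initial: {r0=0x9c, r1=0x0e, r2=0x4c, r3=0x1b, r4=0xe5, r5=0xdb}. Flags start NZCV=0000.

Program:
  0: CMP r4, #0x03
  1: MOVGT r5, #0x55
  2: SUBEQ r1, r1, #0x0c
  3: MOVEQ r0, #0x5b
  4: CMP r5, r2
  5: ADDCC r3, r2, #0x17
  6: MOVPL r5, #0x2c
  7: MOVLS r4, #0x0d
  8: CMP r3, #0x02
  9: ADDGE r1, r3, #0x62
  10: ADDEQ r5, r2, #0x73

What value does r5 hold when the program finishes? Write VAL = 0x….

VAL = 0xdb

0: ✓ CMP  NZCV=1010
1: · MOVGT
2: · SUBEQ
3: · MOVEQ
4: ✓ CMP  NZCV=1010
5: · ADDCC
6: · MOVPL
7: · MOVLS
8: ✓ CMP  NZCV=0010
9: ✓ ADDGE  r1←0x7d
10: · ADDEQ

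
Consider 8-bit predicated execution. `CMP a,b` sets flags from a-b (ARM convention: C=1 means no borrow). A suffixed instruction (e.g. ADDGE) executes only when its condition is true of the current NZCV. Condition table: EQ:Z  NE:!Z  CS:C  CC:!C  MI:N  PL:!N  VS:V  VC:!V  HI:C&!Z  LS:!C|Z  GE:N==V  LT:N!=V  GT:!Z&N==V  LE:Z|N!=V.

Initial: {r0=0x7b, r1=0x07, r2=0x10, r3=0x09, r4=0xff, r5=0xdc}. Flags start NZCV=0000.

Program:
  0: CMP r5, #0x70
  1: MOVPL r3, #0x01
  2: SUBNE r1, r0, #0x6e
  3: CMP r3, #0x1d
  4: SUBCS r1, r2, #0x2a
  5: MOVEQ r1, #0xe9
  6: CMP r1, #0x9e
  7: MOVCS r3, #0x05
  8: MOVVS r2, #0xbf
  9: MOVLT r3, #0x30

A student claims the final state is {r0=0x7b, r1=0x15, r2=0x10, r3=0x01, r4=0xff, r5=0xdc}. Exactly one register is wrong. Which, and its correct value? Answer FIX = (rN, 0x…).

0: ✓ CMP  NZCV=0011
1: ✓ MOVPL  r3←0x01
2: ✓ SUBNE  r1←0x0d
3: ✓ CMP  NZCV=1000
4: · SUBCS
5: · MOVEQ
6: ✓ CMP  NZCV=0000
7: · MOVCS
8: · MOVVS
9: · MOVLT

FIX = (r1, 0x0d)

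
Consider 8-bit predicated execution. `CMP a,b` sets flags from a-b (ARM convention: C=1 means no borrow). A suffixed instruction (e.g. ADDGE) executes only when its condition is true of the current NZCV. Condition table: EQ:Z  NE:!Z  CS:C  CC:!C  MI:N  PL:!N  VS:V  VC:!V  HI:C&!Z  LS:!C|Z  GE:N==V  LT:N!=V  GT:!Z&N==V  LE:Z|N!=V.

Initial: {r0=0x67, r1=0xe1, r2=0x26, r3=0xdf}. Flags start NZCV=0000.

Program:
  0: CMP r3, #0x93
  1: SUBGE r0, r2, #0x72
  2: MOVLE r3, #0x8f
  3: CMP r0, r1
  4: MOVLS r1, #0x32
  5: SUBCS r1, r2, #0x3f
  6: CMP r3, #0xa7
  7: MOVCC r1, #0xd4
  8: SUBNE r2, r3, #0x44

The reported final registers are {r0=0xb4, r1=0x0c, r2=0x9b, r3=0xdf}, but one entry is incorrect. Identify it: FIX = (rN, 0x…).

0: ✓ CMP  NZCV=0010
1: ✓ SUBGE  r0←0xb4
2: · MOVLE
3: ✓ CMP  NZCV=1000
4: ✓ MOVLS  r1←0x32
5: · SUBCS
6: ✓ CMP  NZCV=0010
7: · MOVCC
8: ✓ SUBNE  r2←0x9b

FIX = (r1, 0x32)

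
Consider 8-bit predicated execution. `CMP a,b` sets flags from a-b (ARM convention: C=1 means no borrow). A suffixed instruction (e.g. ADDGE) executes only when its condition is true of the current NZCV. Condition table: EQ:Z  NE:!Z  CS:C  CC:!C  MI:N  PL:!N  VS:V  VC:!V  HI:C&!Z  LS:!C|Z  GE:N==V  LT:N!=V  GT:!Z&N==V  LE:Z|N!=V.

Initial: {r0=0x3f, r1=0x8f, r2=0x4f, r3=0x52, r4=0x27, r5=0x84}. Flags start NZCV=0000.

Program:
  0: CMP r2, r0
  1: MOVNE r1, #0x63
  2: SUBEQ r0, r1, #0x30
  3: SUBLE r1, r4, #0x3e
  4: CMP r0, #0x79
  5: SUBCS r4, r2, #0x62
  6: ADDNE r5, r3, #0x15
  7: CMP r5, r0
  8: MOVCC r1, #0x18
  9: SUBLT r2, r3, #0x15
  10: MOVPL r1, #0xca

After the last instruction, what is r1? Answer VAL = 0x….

VAL = 0xca

0: ✓ CMP  NZCV=0010
1: ✓ MOVNE  r1←0x63
2: · SUBEQ
3: · SUBLE
4: ✓ CMP  NZCV=1000
5: · SUBCS
6: ✓ ADDNE  r5←0x67
7: ✓ CMP  NZCV=0010
8: · MOVCC
9: · SUBLT
10: ✓ MOVPL  r1←0xca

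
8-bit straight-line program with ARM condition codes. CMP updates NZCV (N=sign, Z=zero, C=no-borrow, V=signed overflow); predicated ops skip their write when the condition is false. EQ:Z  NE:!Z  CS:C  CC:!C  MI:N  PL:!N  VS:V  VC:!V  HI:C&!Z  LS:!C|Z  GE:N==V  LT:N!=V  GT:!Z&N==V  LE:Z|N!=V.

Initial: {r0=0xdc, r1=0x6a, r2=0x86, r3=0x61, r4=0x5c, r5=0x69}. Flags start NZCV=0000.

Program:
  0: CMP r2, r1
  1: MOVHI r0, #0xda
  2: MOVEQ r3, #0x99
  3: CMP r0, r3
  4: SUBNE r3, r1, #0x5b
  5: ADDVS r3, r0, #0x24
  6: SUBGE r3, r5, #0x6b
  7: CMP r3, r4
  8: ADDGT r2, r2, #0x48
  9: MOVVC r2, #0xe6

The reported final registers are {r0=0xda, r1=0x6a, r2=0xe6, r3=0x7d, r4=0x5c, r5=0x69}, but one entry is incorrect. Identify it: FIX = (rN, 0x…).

[0] flags=0011 → (cmp)
[1] flags=0011 HI?T → r0=0xda
[2] flags=0011 EQ?F → skip
[3] flags=0011 → (cmp)
[4] flags=0011 NE?T → r3=0x0f
[5] flags=0011 VS?T → r3=0xfe
[6] flags=0011 GE?F → skip
[7] flags=1010 → (cmp)
[8] flags=1010 GT?F → skip
[9] flags=1010 VC?T → r2=0xe6

FIX = (r3, 0xfe)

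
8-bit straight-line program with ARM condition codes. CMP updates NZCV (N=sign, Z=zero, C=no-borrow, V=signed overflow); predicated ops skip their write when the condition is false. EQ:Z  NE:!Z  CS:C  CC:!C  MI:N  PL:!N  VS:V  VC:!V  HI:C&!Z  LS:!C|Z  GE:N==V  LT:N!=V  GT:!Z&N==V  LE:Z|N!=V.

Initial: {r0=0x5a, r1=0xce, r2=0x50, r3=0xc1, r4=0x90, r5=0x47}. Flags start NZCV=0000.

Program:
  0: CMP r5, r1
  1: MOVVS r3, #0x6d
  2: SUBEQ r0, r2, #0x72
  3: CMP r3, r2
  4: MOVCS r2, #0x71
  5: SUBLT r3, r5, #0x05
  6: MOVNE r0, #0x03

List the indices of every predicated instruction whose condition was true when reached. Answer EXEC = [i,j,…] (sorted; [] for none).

0: ✓ CMP  NZCV=0000
1: · MOVVS
2: · SUBEQ
3: ✓ CMP  NZCV=0011
4: ✓ MOVCS  r2←0x71
5: ✓ SUBLT  r3←0x42
6: ✓ MOVNE  r0←0x03

EXEC = [4,5,6]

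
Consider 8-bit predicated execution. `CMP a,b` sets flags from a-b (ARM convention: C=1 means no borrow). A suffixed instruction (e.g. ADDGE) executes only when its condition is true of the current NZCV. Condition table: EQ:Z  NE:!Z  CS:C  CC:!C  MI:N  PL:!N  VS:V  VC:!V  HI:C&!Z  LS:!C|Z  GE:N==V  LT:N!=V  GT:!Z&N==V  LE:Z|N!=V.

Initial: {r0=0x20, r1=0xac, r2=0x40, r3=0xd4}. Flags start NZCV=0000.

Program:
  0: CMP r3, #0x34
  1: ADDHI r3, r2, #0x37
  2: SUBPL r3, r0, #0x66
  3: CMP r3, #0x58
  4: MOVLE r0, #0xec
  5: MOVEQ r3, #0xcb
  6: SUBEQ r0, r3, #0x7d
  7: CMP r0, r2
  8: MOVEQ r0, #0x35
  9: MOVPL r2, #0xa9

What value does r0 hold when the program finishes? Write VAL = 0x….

VAL = 0x20

[0] flags=1010 → (cmp)
[1] flags=1010 HI?T → r3=0x77
[2] flags=1010 PL?F → skip
[3] flags=0010 → (cmp)
[4] flags=0010 LE?F → skip
[5] flags=0010 EQ?F → skip
[6] flags=0010 EQ?F → skip
[7] flags=1000 → (cmp)
[8] flags=1000 EQ?F → skip
[9] flags=1000 PL?F → skip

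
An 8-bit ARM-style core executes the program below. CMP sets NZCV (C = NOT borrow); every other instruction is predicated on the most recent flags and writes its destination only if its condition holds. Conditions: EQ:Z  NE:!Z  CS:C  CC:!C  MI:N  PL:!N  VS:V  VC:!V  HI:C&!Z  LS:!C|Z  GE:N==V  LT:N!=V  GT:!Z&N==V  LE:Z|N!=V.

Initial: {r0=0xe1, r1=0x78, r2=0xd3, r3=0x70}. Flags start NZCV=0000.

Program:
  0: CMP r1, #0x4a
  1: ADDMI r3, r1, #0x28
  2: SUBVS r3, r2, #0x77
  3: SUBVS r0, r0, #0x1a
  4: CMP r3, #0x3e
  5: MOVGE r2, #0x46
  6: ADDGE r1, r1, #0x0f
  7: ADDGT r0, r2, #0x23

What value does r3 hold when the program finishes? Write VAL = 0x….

VAL = 0x70

[0] flags=0010 → (cmp)
[1] flags=0010 MI?F → skip
[2] flags=0010 VS?F → skip
[3] flags=0010 VS?F → skip
[4] flags=0010 → (cmp)
[5] flags=0010 GE?T → r2=0x46
[6] flags=0010 GE?T → r1=0x87
[7] flags=0010 GT?T → r0=0x69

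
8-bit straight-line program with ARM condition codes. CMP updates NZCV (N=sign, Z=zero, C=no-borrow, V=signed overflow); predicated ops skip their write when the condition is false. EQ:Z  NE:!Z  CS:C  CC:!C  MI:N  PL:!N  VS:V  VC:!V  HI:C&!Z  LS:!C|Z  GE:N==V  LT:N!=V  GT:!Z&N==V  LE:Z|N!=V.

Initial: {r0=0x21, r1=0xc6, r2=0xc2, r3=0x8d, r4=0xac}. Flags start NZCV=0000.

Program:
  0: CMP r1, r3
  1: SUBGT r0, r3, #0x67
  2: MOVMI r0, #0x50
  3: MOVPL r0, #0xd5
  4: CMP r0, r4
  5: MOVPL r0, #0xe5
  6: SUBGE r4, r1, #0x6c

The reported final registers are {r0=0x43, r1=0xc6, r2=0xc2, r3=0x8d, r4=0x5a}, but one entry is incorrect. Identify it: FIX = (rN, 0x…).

FIX = (r0, 0xe5)

0: ✓ CMP  NZCV=0010
1: ✓ SUBGT  r0←0x26
2: · MOVMI
3: ✓ MOVPL  r0←0xd5
4: ✓ CMP  NZCV=0010
5: ✓ MOVPL  r0←0xe5
6: ✓ SUBGE  r4←0x5a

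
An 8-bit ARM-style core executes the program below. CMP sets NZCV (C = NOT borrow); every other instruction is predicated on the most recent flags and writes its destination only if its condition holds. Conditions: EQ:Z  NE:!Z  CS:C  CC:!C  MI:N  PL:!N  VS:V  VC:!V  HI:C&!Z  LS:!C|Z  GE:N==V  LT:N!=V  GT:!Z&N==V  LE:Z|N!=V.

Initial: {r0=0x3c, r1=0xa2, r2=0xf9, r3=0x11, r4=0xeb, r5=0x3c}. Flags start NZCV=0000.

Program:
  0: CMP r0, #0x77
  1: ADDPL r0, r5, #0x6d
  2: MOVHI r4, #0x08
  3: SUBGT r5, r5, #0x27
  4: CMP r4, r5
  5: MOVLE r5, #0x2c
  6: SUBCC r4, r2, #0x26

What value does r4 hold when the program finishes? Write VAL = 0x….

VAL = 0xeb

[0] flags=1000 → (cmp)
[1] flags=1000 PL?F → skip
[2] flags=1000 HI?F → skip
[3] flags=1000 GT?F → skip
[4] flags=1010 → (cmp)
[5] flags=1010 LE?T → r5=0x2c
[6] flags=1010 CC?F → skip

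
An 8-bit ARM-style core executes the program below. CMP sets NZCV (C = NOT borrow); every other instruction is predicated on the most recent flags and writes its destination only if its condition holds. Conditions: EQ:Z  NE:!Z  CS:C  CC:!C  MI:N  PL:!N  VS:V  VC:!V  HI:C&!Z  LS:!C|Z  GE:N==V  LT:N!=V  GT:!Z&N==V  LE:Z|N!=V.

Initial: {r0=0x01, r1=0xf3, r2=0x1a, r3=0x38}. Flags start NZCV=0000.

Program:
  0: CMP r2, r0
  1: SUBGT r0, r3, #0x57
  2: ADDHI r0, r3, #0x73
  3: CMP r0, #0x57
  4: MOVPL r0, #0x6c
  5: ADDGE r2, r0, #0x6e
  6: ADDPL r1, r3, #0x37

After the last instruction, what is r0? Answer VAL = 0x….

0: ✓ CMP  NZCV=0010
1: ✓ SUBGT  r0←0xe1
2: ✓ ADDHI  r0←0xab
3: ✓ CMP  NZCV=0011
4: ✓ MOVPL  r0←0x6c
5: · ADDGE
6: ✓ ADDPL  r1←0x6f

VAL = 0x6c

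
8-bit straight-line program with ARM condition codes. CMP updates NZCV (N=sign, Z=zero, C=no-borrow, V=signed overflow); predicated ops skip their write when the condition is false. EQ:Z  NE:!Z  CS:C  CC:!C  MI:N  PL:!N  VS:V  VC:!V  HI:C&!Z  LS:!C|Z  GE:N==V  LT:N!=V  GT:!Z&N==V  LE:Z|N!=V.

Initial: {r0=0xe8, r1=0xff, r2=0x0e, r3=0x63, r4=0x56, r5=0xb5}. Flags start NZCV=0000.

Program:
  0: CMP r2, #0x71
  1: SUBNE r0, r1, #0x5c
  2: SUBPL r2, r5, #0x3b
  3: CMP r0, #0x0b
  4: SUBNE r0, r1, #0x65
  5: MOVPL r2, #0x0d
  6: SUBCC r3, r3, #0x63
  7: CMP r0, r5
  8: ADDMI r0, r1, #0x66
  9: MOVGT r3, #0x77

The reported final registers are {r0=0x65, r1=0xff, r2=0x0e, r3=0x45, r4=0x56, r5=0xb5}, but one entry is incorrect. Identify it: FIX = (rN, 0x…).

[0] flags=1000 → (cmp)
[1] flags=1000 NE?T → r0=0xa3
[2] flags=1000 PL?F → skip
[3] flags=1010 → (cmp)
[4] flags=1010 NE?T → r0=0x9a
[5] flags=1010 PL?F → skip
[6] flags=1010 CC?F → skip
[7] flags=1000 → (cmp)
[8] flags=1000 MI?T → r0=0x65
[9] flags=1000 GT?F → skip

FIX = (r3, 0x63)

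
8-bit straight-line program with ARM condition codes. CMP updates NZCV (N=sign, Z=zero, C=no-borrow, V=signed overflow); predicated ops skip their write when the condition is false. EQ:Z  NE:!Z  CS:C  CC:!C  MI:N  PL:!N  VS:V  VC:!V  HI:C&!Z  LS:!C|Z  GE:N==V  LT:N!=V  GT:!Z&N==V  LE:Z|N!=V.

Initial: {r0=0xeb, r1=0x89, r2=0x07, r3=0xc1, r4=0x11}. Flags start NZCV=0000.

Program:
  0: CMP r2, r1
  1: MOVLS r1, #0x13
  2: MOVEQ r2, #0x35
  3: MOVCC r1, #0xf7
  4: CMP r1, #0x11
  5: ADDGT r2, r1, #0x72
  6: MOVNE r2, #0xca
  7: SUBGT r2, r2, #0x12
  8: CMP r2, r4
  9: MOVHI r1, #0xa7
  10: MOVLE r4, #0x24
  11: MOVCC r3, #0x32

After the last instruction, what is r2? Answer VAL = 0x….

0: ✓ CMP  NZCV=0000
1: ✓ MOVLS  r1←0x13
2: · MOVEQ
3: ✓ MOVCC  r1←0xf7
4: ✓ CMP  NZCV=1010
5: · ADDGT
6: ✓ MOVNE  r2←0xca
7: · SUBGT
8: ✓ CMP  NZCV=1010
9: ✓ MOVHI  r1←0xa7
10: ✓ MOVLE  r4←0x24
11: · MOVCC

VAL = 0xca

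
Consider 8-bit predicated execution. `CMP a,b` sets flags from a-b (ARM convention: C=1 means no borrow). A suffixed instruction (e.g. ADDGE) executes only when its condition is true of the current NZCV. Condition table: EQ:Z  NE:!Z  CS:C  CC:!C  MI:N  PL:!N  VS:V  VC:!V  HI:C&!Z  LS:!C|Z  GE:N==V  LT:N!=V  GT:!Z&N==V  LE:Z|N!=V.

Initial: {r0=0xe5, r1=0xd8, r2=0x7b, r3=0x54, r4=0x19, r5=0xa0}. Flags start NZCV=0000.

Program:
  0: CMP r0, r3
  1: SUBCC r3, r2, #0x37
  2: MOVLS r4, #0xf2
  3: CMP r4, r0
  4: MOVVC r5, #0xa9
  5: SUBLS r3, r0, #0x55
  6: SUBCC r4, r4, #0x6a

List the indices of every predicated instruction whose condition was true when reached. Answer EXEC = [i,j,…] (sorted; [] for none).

EXEC = [4,5,6]

[0] flags=1010 → (cmp)
[1] flags=1010 CC?F → skip
[2] flags=1010 LS?F → skip
[3] flags=0000 → (cmp)
[4] flags=0000 VC?T → r5=0xa9
[5] flags=0000 LS?T → r3=0x90
[6] flags=0000 CC?T → r4=0xaf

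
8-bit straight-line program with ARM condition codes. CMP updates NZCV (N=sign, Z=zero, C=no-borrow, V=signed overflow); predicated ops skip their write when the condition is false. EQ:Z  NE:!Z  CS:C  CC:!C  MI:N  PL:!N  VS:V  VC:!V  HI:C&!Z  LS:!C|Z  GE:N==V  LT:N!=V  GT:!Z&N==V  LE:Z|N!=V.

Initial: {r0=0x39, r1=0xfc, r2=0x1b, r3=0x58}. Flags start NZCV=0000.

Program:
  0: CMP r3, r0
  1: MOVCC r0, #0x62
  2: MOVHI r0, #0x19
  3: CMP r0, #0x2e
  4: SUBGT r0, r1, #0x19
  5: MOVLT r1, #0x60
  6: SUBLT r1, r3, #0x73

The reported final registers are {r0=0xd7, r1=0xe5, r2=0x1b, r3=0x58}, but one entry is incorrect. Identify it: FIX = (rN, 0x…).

[0] flags=0010 → (cmp)
[1] flags=0010 CC?F → skip
[2] flags=0010 HI?T → r0=0x19
[3] flags=1000 → (cmp)
[4] flags=1000 GT?F → skip
[5] flags=1000 LT?T → r1=0x60
[6] flags=1000 LT?T → r1=0xe5

FIX = (r0, 0x19)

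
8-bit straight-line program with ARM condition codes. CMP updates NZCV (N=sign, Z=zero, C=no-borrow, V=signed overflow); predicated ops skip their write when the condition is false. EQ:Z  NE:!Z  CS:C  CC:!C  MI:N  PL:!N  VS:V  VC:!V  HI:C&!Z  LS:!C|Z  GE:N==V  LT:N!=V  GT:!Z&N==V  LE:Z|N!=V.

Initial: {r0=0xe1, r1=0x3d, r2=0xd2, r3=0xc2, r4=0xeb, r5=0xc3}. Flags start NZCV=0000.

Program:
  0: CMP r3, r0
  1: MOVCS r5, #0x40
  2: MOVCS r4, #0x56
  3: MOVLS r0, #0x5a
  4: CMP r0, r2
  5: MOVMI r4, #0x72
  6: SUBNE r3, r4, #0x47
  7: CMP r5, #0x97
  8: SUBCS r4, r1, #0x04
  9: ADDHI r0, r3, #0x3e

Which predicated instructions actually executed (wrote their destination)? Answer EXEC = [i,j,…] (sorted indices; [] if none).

EXEC = [3,5,6,8,9]

[0] flags=1000 → (cmp)
[1] flags=1000 CS?F → skip
[2] flags=1000 CS?F → skip
[3] flags=1000 LS?T → r0=0x5a
[4] flags=1001 → (cmp)
[5] flags=1001 MI?T → r4=0x72
[6] flags=1001 NE?T → r3=0x2b
[7] flags=0010 → (cmp)
[8] flags=0010 CS?T → r4=0x39
[9] flags=0010 HI?T → r0=0x69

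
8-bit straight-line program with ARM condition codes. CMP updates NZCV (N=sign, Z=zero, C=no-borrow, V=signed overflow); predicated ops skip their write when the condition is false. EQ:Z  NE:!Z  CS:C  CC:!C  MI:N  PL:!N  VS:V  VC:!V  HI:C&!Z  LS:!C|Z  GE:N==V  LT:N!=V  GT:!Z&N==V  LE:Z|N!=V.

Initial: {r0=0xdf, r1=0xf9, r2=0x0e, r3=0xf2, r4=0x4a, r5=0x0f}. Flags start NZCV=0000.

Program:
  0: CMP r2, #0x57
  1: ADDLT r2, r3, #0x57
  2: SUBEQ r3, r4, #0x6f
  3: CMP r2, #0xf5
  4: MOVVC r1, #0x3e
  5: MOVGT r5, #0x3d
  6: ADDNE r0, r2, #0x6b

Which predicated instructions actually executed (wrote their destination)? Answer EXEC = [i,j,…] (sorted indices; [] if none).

EXEC = [1,4,5,6]

0: ✓ CMP  NZCV=1000
1: ✓ ADDLT  r2←0x49
2: · SUBEQ
3: ✓ CMP  NZCV=0000
4: ✓ MOVVC  r1←0x3e
5: ✓ MOVGT  r5←0x3d
6: ✓ ADDNE  r0←0xb4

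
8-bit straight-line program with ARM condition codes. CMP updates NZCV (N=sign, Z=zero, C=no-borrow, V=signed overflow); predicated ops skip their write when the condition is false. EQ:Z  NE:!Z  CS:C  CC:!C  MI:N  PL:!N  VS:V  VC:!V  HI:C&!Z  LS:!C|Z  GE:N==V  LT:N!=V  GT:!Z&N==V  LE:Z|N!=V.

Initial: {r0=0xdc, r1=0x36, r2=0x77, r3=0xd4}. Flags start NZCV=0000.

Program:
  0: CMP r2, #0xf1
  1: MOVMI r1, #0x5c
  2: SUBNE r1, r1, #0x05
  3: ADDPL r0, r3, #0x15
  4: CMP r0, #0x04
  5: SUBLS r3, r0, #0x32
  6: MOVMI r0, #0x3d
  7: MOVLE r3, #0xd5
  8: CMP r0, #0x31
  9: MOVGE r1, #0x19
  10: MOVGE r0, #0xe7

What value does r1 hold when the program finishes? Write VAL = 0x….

VAL = 0x19

[0] flags=1001 → (cmp)
[1] flags=1001 MI?T → r1=0x5c
[2] flags=1001 NE?T → r1=0x57
[3] flags=1001 PL?F → skip
[4] flags=1010 → (cmp)
[5] flags=1010 LS?F → skip
[6] flags=1010 MI?T → r0=0x3d
[7] flags=1010 LE?T → r3=0xd5
[8] flags=0010 → (cmp)
[9] flags=0010 GE?T → r1=0x19
[10] flags=0010 GE?T → r0=0xe7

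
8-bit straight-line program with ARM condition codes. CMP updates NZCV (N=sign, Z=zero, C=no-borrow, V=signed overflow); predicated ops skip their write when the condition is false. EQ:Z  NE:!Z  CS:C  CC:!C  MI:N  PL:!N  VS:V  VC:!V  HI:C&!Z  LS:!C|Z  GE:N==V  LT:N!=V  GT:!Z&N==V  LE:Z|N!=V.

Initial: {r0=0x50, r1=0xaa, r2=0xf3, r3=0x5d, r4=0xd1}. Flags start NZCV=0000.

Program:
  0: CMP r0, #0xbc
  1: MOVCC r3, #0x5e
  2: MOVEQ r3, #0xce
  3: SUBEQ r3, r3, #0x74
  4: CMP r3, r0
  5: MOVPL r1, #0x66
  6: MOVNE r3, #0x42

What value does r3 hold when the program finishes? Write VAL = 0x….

0: ✓ CMP  NZCV=1001
1: ✓ MOVCC  r3←0x5e
2: · MOVEQ
3: · SUBEQ
4: ✓ CMP  NZCV=0010
5: ✓ MOVPL  r1←0x66
6: ✓ MOVNE  r3←0x42

VAL = 0x42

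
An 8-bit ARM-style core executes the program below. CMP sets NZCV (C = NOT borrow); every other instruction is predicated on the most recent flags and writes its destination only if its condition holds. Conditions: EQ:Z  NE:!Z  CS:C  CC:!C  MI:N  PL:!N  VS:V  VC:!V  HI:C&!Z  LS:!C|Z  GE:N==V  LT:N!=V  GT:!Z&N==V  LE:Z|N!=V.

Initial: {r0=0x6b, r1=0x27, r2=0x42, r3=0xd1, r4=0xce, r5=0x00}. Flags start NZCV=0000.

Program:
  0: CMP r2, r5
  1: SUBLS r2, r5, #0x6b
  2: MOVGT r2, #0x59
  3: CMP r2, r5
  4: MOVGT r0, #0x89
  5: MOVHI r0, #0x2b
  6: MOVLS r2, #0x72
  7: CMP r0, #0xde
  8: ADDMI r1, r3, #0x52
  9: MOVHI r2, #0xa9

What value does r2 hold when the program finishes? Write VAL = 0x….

VAL = 0x59

[0] flags=0010 → (cmp)
[1] flags=0010 LS?F → skip
[2] flags=0010 GT?T → r2=0x59
[3] flags=0010 → (cmp)
[4] flags=0010 GT?T → r0=0x89
[5] flags=0010 HI?T → r0=0x2b
[6] flags=0010 LS?F → skip
[7] flags=0000 → (cmp)
[8] flags=0000 MI?F → skip
[9] flags=0000 HI?F → skip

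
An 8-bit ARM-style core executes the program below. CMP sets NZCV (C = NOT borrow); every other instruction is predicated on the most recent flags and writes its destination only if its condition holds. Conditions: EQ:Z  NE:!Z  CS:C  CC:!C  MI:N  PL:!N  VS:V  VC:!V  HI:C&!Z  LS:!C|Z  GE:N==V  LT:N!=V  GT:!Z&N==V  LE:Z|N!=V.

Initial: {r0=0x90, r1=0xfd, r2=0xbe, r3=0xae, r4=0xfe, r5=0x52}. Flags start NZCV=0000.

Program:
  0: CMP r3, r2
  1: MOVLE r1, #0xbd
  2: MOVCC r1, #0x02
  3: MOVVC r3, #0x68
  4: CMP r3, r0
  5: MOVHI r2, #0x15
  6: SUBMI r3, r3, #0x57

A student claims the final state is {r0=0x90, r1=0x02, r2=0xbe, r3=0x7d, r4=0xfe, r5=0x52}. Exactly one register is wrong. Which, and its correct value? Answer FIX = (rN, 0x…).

0: ✓ CMP  NZCV=1000
1: ✓ MOVLE  r1←0xbd
2: ✓ MOVCC  r1←0x02
3: ✓ MOVVC  r3←0x68
4: ✓ CMP  NZCV=1001
5: · MOVHI
6: ✓ SUBMI  r3←0x11

FIX = (r3, 0x11)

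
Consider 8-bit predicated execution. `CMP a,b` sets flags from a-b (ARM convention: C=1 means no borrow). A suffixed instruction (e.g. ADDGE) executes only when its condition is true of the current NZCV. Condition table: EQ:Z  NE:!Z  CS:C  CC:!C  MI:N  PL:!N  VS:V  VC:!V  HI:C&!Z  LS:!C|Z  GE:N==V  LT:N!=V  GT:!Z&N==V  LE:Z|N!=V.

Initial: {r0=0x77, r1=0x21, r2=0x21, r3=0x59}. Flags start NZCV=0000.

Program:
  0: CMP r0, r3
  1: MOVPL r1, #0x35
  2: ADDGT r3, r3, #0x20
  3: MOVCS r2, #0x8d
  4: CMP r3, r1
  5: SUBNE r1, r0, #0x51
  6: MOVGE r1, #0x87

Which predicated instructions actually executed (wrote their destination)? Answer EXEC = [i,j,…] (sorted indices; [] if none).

EXEC = [1,2,3,5,6]

0: ✓ CMP  NZCV=0010
1: ✓ MOVPL  r1←0x35
2: ✓ ADDGT  r3←0x79
3: ✓ MOVCS  r2←0x8d
4: ✓ CMP  NZCV=0010
5: ✓ SUBNE  r1←0x26
6: ✓ MOVGE  r1←0x87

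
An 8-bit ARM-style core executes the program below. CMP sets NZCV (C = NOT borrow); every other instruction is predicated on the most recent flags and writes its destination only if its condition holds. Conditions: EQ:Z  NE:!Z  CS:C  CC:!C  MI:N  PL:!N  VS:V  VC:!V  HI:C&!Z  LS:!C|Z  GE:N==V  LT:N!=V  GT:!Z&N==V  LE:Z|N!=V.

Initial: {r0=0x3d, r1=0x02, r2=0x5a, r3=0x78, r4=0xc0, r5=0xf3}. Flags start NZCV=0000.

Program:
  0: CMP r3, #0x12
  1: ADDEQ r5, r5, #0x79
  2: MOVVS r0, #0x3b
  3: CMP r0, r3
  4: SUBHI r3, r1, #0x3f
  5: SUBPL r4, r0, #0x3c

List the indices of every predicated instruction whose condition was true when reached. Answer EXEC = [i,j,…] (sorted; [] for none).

[0] flags=0010 → (cmp)
[1] flags=0010 EQ?F → skip
[2] flags=0010 VS?F → skip
[3] flags=1000 → (cmp)
[4] flags=1000 HI?F → skip
[5] flags=1000 PL?F → skip

EXEC = []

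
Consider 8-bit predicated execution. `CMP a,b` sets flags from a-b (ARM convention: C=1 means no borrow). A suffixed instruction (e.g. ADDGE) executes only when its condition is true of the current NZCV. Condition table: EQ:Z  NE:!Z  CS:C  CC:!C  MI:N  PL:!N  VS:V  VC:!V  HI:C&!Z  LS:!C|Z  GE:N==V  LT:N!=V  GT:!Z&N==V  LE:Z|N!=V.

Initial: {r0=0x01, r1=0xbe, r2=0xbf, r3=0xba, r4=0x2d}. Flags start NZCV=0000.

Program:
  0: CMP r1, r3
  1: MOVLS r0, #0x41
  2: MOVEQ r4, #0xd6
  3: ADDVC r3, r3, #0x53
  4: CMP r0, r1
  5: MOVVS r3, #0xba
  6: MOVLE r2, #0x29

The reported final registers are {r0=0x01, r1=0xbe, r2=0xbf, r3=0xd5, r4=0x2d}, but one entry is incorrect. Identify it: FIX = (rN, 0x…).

FIX = (r3, 0x0d)

[0] flags=0010 → (cmp)
[1] flags=0010 LS?F → skip
[2] flags=0010 EQ?F → skip
[3] flags=0010 VC?T → r3=0x0d
[4] flags=0000 → (cmp)
[5] flags=0000 VS?F → skip
[6] flags=0000 LE?F → skip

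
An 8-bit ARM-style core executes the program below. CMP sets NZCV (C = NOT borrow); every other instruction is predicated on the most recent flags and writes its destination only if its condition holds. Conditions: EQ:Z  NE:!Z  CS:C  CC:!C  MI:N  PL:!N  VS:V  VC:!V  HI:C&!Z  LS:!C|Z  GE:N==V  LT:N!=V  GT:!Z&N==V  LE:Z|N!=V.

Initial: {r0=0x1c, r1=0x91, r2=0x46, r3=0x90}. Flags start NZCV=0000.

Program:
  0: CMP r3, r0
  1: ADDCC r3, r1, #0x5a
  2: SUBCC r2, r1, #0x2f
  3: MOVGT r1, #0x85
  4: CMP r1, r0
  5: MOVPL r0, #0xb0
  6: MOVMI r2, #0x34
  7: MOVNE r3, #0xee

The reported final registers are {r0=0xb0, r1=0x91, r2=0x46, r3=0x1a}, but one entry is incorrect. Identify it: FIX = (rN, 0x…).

0: ✓ CMP  NZCV=0011
1: · ADDCC
2: · SUBCC
3: · MOVGT
4: ✓ CMP  NZCV=0011
5: ✓ MOVPL  r0←0xb0
6: · MOVMI
7: ✓ MOVNE  r3←0xee

FIX = (r3, 0xee)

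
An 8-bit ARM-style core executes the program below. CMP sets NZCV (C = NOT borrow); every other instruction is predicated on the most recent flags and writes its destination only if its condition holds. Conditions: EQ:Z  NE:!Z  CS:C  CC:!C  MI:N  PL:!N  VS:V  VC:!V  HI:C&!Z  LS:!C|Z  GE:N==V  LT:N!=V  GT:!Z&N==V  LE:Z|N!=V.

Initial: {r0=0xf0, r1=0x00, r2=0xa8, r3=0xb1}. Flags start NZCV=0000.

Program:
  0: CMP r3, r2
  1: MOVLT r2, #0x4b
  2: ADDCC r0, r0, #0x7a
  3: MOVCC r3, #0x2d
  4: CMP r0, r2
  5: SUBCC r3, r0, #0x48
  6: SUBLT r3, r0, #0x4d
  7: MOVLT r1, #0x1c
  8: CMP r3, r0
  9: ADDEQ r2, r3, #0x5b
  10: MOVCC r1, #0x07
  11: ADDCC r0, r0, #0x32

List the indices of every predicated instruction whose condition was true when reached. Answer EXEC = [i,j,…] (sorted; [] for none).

EXEC = [10,11]

[0] flags=0010 → (cmp)
[1] flags=0010 LT?F → skip
[2] flags=0010 CC?F → skip
[3] flags=0010 CC?F → skip
[4] flags=0010 → (cmp)
[5] flags=0010 CC?F → skip
[6] flags=0010 LT?F → skip
[7] flags=0010 LT?F → skip
[8] flags=1000 → (cmp)
[9] flags=1000 EQ?F → skip
[10] flags=1000 CC?T → r1=0x07
[11] flags=1000 CC?T → r0=0x22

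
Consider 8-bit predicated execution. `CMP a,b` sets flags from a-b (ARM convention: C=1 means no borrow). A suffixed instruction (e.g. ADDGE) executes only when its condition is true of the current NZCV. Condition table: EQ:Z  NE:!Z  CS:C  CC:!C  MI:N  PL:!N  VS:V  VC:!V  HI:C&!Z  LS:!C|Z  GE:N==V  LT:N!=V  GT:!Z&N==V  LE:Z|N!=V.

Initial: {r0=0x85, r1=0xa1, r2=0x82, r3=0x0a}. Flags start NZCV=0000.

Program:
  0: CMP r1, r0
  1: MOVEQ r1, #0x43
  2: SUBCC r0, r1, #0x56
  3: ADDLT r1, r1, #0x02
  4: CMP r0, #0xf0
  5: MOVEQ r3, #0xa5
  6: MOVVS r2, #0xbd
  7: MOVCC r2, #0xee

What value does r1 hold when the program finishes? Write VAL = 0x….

VAL = 0xa1

[0] flags=0010 → (cmp)
[1] flags=0010 EQ?F → skip
[2] flags=0010 CC?F → skip
[3] flags=0010 LT?F → skip
[4] flags=1000 → (cmp)
[5] flags=1000 EQ?F → skip
[6] flags=1000 VS?F → skip
[7] flags=1000 CC?T → r2=0xee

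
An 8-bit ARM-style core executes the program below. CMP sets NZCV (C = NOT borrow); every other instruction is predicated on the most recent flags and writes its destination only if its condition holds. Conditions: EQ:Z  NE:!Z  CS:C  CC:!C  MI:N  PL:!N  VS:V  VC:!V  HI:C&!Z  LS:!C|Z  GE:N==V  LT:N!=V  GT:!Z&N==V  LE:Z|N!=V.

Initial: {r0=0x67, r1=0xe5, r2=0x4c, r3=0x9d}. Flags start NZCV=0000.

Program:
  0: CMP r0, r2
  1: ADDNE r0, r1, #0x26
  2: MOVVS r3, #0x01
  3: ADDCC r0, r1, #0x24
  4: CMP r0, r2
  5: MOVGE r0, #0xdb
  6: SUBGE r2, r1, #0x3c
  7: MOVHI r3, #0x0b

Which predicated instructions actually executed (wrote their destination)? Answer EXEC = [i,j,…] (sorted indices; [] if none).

[0] flags=0010 → (cmp)
[1] flags=0010 NE?T → r0=0x0b
[2] flags=0010 VS?F → skip
[3] flags=0010 CC?F → skip
[4] flags=1000 → (cmp)
[5] flags=1000 GE?F → skip
[6] flags=1000 GE?F → skip
[7] flags=1000 HI?F → skip

EXEC = [1]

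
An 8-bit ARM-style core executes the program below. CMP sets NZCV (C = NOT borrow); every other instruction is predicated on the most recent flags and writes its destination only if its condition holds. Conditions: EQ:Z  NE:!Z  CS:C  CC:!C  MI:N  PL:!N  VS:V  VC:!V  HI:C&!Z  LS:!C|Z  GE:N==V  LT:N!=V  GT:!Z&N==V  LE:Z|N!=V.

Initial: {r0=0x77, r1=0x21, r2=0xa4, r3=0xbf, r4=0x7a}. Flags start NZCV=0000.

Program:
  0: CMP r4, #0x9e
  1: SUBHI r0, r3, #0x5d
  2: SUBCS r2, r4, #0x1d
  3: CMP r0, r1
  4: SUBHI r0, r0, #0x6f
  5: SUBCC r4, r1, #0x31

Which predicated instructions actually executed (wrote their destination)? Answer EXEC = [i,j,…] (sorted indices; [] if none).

[0] flags=1001 → (cmp)
[1] flags=1001 HI?F → skip
[2] flags=1001 CS?F → skip
[3] flags=0010 → (cmp)
[4] flags=0010 HI?T → r0=0x08
[5] flags=0010 CC?F → skip

EXEC = [4]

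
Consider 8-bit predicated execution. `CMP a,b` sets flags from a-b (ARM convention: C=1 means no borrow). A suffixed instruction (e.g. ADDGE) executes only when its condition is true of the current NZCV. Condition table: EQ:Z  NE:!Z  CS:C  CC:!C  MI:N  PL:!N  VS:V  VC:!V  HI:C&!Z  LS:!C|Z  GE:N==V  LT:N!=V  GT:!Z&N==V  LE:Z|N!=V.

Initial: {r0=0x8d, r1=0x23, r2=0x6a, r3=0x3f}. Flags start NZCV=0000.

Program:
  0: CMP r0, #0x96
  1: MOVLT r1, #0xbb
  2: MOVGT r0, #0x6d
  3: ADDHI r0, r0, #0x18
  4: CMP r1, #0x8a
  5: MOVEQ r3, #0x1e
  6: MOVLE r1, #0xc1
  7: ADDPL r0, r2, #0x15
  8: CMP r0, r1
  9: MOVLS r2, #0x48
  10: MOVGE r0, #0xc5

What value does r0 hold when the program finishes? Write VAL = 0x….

0: ✓ CMP  NZCV=1000
1: ✓ MOVLT  r1←0xbb
2: · MOVGT
3: · ADDHI
4: ✓ CMP  NZCV=0010
5: · MOVEQ
6: · MOVLE
7: ✓ ADDPL  r0←0x7f
8: ✓ CMP  NZCV=1001
9: ✓ MOVLS  r2←0x48
10: ✓ MOVGE  r0←0xc5

VAL = 0xc5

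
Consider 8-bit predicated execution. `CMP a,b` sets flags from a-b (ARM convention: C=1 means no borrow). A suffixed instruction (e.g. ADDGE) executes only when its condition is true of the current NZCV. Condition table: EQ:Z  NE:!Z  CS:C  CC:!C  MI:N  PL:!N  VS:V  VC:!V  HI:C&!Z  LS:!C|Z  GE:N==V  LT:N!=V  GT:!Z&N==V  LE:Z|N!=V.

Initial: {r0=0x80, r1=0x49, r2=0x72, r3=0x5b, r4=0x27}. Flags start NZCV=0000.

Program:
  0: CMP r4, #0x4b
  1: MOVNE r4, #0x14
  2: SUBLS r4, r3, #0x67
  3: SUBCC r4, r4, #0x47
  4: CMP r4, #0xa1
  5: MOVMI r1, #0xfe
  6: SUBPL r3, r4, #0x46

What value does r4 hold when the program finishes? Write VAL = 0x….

[0] flags=1000 → (cmp)
[1] flags=1000 NE?T → r4=0x14
[2] flags=1000 LS?T → r4=0xf4
[3] flags=1000 CC?T → r4=0xad
[4] flags=0010 → (cmp)
[5] flags=0010 MI?F → skip
[6] flags=0010 PL?T → r3=0x67

VAL = 0xad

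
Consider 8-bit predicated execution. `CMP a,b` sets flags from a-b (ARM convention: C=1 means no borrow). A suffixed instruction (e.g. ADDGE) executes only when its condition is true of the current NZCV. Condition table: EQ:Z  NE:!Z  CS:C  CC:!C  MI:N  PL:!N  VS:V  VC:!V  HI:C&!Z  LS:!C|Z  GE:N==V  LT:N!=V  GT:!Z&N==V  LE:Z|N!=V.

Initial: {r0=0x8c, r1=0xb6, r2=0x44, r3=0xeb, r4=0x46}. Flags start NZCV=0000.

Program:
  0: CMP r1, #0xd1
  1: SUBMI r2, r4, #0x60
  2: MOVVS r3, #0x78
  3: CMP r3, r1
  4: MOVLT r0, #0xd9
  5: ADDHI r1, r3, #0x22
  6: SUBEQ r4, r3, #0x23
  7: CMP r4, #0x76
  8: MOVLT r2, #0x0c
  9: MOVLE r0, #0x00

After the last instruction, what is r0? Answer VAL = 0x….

0: ✓ CMP  NZCV=1000
1: ✓ SUBMI  r2←0xe6
2: · MOVVS
3: ✓ CMP  NZCV=0010
4: · MOVLT
5: ✓ ADDHI  r1←0x0d
6: · SUBEQ
7: ✓ CMP  NZCV=1000
8: ✓ MOVLT  r2←0x0c
9: ✓ MOVLE  r0←0x00

VAL = 0x00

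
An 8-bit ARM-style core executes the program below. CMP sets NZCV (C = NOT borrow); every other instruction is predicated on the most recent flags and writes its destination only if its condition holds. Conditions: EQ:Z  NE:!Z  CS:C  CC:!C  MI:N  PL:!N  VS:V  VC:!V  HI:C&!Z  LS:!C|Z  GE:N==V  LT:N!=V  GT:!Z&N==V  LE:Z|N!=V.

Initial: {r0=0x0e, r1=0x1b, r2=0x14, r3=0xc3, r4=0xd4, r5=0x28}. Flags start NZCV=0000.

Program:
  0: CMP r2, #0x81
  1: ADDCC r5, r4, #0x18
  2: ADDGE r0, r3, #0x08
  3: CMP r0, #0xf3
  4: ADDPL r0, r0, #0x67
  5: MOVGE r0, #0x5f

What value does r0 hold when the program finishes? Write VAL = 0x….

0: ✓ CMP  NZCV=1001
1: ✓ ADDCC  r5←0xec
2: ✓ ADDGE  r0←0xcb
3: ✓ CMP  NZCV=1000
4: · ADDPL
5: · MOVGE

VAL = 0xcb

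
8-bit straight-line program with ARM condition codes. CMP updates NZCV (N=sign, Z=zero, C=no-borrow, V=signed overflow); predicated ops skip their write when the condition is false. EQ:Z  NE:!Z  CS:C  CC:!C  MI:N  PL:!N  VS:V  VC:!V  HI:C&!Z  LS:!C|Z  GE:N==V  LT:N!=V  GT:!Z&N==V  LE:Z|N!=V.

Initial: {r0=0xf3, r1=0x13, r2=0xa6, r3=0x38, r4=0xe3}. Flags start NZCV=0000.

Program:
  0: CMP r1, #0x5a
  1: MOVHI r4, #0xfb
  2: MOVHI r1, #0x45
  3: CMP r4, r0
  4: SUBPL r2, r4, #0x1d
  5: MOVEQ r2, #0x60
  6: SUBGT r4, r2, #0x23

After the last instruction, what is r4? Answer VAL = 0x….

[0] flags=1000 → (cmp)
[1] flags=1000 HI?F → skip
[2] flags=1000 HI?F → skip
[3] flags=1000 → (cmp)
[4] flags=1000 PL?F → skip
[5] flags=1000 EQ?F → skip
[6] flags=1000 GT?F → skip

VAL = 0xe3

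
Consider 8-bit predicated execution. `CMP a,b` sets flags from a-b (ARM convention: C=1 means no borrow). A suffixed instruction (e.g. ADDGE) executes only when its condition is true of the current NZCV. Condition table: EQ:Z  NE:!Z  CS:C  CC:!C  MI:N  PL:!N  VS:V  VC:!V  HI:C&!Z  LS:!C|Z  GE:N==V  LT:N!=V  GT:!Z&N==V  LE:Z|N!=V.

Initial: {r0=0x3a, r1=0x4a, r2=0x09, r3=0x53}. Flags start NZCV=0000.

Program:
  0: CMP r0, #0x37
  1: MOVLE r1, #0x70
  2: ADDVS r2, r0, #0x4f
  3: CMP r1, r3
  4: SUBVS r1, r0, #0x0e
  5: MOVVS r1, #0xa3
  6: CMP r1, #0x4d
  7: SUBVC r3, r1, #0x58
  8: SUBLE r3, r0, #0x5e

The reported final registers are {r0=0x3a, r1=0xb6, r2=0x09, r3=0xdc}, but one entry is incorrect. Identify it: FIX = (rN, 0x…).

FIX = (r1, 0x4a)

0: ✓ CMP  NZCV=0010
1: · MOVLE
2: · ADDVS
3: ✓ CMP  NZCV=1000
4: · SUBVS
5: · MOVVS
6: ✓ CMP  NZCV=1000
7: ✓ SUBVC  r3←0xf2
8: ✓ SUBLE  r3←0xdc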